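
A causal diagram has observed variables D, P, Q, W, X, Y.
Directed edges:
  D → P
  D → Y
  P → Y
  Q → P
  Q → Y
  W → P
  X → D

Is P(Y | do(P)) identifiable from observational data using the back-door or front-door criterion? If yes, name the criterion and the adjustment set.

P(Y|do(P)): backdoor, adjust for {D, Q}.

desc(P)\{P}={Y}; candidates ⊆ {D,Q,W,X}.
size 0: {}; under {} P still reaches {D,Q,W,X,Y} ∋ Y.
size 1: {D}, {Q}, {W} …(+1); under {D} P still reaches {Q,W,Y} ∋ Y.
{D,Q}: P⊥Y given {D,Q} in G with P→· removed — back-door holds.
P(Y|do(P)) = Σ_{D,Q} P(Y|P,D,Q)·P(D,Q).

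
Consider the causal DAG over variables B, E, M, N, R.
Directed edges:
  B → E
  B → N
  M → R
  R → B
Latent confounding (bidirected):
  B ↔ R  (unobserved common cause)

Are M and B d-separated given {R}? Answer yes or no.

No — M and B are d-connected given {R}.

Bayes-Ball from M | {R} reaches {B,E,N}.
B ∈ reach(M|{R}) ⇒ M ⊥̸ B | {R}.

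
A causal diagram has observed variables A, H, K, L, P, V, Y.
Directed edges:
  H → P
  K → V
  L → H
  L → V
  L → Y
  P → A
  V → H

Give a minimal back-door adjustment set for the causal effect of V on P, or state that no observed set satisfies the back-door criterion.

V→P: minimal back-door set {L}.

desc(V)\{V}={A,H,P}; candidates ⊆ {K,L,Y}.
size 0: {}; under {} V still reaches {A,H,K,L,P,Y} ∋ P.
{L}: V⊥P given {L} in G with V→· removed — back-door holds.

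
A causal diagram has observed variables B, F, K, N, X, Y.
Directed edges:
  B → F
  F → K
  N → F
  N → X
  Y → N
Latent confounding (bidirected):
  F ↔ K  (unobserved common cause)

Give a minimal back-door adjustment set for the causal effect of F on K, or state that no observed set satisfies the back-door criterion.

desc(F)\{F}={K}; candidates ⊆ {B,N,X,Y}.
F↔K: latent back-door arc(s) into F.
size 0: {}; under {} F still reaches {B,K,N,X,Y} ∋ K.
size 1: {B}, {N}, {X} …(+1); under {B} F still reaches {K,N,X,Y} ∋ K.
size 2: {B,N}, {B,X}, {B,Y} …(+3); under {B,N} F still reaches {K} ∋ K.
F↔K cannot be blocked by any observed set — no back-door set.

F→K: no observed back-door set.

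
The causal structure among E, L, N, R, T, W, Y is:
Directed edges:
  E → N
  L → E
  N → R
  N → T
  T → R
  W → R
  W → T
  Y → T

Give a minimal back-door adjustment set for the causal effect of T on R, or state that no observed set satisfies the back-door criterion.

desc(T)\{T}={R}; candidates ⊆ {E,L,N,W,Y}.
size 0: {}; under {} T still reaches {E,L,N,R,W,Y} ∋ R.
size 1: {E}, {L}, {N} …(+2); under {E} T still reaches {N,R,W,Y} ∋ R.
{N,W}: T⊥R given {N,W} in G with T→· removed — back-door holds.

T→R: minimal back-door set {N, W}.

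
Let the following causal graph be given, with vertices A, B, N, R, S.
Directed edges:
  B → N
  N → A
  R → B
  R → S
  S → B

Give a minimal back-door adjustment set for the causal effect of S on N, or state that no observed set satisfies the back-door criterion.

desc(S)\{S}={A,B,N}; candidates ⊆ {R}.
size 0: {}; under {} S still reaches {A,B,N,R} ∋ N.
{R}: S⊥N given {R} in G with S→· removed — back-door holds.

S→N: minimal back-door set {R}.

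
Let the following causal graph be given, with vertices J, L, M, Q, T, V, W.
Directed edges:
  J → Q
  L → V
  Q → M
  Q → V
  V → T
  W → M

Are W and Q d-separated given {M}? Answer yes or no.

No — W and Q are d-connected given {M}.

Bayes-Ball from W | {M} reaches {J,Q,T,V}.
Q ∈ reach(W|{M}) ⇒ W ⊥̸ Q | {M}.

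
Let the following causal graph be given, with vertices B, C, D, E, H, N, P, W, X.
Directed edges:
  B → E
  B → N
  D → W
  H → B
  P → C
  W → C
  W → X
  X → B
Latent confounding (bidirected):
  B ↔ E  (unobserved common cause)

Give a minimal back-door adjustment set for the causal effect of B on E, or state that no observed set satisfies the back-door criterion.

desc(B)\{B}={E,N}; candidates ⊆ {C,D,H,P,W,X}.
B↔E: latent back-door arc(s) into B.
size 0: {}; under {} B still reaches {C,D,E,H,W,X} ∋ E.
size 1: {C}, {D}, {H} …(+3); under {C} B still reaches {D,E,H,P,W,X} ∋ E.
size 2: {C,D}, {C,H}, {C,P} …(+12); under {C,D} B still reaches {E,H,P,W,X} ∋ E.
B↔E cannot be blocked by any observed set — no back-door set.

B→E: no observed back-door set.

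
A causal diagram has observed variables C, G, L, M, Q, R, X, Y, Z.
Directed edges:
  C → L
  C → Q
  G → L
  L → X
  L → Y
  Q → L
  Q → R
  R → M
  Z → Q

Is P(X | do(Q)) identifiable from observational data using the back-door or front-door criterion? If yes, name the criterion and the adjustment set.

desc(Q)\{Q}={L,M,R,X,Y}; candidates ⊆ {C,G,Z}.
size 0: {}; under {} Q still reaches {C,L,X,Y,Z} ∋ X.
{C}: Q⊥X given {C} in G with Q→· removed — back-door holds.
P(X|do(Q)) = Σ_{C} P(X|Q,C)·P(C).

P(X|do(Q)): backdoor, adjust for {C}.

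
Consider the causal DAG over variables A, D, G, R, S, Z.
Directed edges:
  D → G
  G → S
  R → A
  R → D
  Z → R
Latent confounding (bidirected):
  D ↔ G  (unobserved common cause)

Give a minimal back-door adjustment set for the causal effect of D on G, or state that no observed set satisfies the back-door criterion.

D→G: no observed back-door set.

desc(D)\{D}={G,S}; candidates ⊆ {A,R,Z}.
D↔G: latent back-door arc(s) into D.
size 0: {}; under {} D still reaches {A,G,R,S,Z} ∋ G.
size 1: {A}, {R}, {Z}; under {A} D still reaches {G,R,S,Z} ∋ G.
size 2: {A,R}, {A,Z}, {R,Z}; under {A,R} D still reaches {G,S} ∋ G.
D↔G cannot be blocked by any observed set — no back-door set.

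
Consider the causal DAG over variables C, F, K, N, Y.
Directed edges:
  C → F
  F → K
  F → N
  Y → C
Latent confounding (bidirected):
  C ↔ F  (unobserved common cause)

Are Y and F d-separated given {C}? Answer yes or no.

Bayes-Ball from Y | {C} reaches {F,K,N}.
F ∈ reach(Y|{C}) ⇒ Y ⊥̸ F | {C}.

No — Y and F are d-connected given {C}.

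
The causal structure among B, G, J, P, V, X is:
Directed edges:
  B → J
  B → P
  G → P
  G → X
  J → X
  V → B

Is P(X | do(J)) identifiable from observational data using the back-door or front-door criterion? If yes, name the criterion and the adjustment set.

desc(J)\{J}={X}; candidates ⊆ {B,G,P,V}.
∅: J⊥X given ∅ in G with J→· removed — back-door holds.
P(X|do(J)) = P(X|J) — no adjustment needed.

P(X|do(J)): backdoor, adjust for ∅.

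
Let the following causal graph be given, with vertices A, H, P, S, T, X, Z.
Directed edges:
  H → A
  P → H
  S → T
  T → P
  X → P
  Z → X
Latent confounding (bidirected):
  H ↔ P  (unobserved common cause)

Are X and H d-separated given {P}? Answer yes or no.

Bayes-Ball from X | {P} reaches {A,H,S,T,Z}.
H ∈ reach(X|{P}) ⇒ X ⊥̸ H | {P}.

No — X and H are d-connected given {P}.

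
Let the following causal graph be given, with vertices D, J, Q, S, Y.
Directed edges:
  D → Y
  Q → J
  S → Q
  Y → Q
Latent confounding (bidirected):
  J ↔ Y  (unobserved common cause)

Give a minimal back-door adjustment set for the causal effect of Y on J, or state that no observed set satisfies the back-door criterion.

Y→J: no observed back-door set.

desc(Y)\{Y}={J,Q}; candidates ⊆ {D,S}.
Y↔J: latent back-door arc(s) into Y.
size 0: {}; under {} Y still reaches {D,J} ∋ J.
size 1: {D}, {S}; under {D} Y still reaches {J} ∋ J.
size 2: {D,S}; under {D,S} Y still reaches {J} ∋ J.
Y↔J cannot be blocked by any observed set — no back-door set.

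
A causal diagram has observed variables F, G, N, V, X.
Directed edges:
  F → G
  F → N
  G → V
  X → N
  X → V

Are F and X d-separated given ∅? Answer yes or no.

Bayes-Ball from F | ∅ reaches {G,N,V}.
X ∉ reach(F|∅) ⇒ F ⊥ X | ∅.

Yes — F ⊥ X | ∅.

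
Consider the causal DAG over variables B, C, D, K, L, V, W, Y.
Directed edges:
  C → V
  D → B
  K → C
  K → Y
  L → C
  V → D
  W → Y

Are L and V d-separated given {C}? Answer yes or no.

Yes — L ⊥ V | {C}.

Bayes-Ball from L | {C} reaches {K,Y}.
V ∉ reach(L|{C}) ⇒ L ⊥ V | {C}.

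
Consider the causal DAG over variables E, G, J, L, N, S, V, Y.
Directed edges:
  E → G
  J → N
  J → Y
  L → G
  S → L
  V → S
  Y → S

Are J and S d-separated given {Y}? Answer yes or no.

Yes — J ⊥ S | {Y}.

Bayes-Ball from J | {Y} reaches {N}.
S ∉ reach(J|{Y}) ⇒ J ⊥ S | {Y}.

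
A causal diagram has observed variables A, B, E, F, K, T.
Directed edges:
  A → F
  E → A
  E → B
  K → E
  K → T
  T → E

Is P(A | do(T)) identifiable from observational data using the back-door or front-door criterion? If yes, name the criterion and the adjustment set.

desc(T)\{T}={A,B,E,F}; candidates ⊆ {K}.
size 0: {}; under {} T still reaches {A,B,E,F,K} ∋ A.
{K}: T⊥A given {K} in G with T→· removed — back-door holds.
P(A|do(T)) = Σ_{K} P(A|T,K)·P(K).

P(A|do(T)): backdoor, adjust for {K}.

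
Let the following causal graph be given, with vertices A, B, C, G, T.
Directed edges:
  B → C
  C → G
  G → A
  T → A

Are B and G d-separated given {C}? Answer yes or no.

Bayes-Ball from B | {C} reaches ∅.
G ∉ reach(B|{C}) ⇒ B ⊥ G | {C}.

Yes — B ⊥ G | {C}.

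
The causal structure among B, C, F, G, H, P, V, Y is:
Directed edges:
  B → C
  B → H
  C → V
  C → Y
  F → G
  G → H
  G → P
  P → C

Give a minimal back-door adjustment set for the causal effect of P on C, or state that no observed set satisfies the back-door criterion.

desc(P)\{P}={C,V,Y}; candidates ⊆ {B,F,G,H}.
∅: P⊥C given ∅ in G with P→· removed — back-door holds.

P→C: minimal back-door set ∅.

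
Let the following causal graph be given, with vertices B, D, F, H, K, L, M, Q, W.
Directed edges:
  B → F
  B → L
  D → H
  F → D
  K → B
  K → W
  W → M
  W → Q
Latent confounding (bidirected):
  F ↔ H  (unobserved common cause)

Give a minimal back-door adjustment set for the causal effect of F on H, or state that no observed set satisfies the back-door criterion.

F→H: no observed back-door set.

desc(F)\{F}={D,H}; candidates ⊆ {B,K,L,M,Q,W}.
F↔H: latent back-door arc(s) into F.
size 0: {}; under {} F still reaches {B,H,K,L,M,Q,W} ∋ H.
size 1: {B}, {K}, {L} …(+3); under {B} F still reaches {H} ∋ H.
size 2: {B,K}, {B,L}, {B,M} …(+12); under {B,K} F still reaches {H} ∋ H.
F↔H cannot be blocked by any observed set — no back-door set.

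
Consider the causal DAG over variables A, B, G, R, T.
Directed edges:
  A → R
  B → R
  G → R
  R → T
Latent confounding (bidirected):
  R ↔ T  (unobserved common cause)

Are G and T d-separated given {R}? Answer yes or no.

Bayes-Ball from G | {R} reaches {A,B,T}.
T ∈ reach(G|{R}) ⇒ G ⊥̸ T | {R}.

No — G and T are d-connected given {R}.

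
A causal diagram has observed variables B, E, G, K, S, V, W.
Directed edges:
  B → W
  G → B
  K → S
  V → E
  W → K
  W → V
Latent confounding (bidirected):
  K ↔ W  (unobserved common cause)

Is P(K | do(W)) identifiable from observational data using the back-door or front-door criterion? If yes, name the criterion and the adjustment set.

P(K|do(W)): not identifiable (no BD/FD set).

desc(W)\{W}={E,K,S,V}; candidates ⊆ {B,G}.
W↔K: latent back-door arc(s) into W.
size 0: {}; under {} W still reaches {B,G,K,S} ∋ K.
size 1: {B}, {G}; under {B} W still reaches {K,S} ∋ K.
size 2: {B,G}; under {B,G} W still reaches {K,S} ∋ K.
W↔K cannot be blocked by any observed set — no back-door set.
No mediator lies on a directed W→…→K path.
Neither criterion identifies P(K|do(W)) in this graph.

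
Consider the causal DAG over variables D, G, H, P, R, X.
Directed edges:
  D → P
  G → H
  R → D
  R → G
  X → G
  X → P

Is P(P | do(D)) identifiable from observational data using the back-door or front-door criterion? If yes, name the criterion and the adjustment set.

P(P|do(D)): backdoor, adjust for ∅.

desc(D)\{D}={P}; candidates ⊆ {G,H,R,X}.
∅: D⊥P given ∅ in G with D→· removed — back-door holds.
P(P|do(D)) = P(P|D) — no adjustment needed.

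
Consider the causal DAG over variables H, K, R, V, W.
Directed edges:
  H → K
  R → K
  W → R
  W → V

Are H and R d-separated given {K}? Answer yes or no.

No — H and R are d-connected given {K}.

Bayes-Ball from H | {K} reaches {R,V,W}.
R ∈ reach(H|{K}) ⇒ H ⊥̸ R | {K}.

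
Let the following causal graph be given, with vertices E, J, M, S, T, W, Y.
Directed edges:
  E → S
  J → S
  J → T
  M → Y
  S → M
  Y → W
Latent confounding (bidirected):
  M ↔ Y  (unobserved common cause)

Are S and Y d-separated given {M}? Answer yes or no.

No — S and Y are d-connected given {M}.

Bayes-Ball from S | {M} reaches {E,J,T,W,Y}.
Y ∈ reach(S|{M}) ⇒ S ⊥̸ Y | {M}.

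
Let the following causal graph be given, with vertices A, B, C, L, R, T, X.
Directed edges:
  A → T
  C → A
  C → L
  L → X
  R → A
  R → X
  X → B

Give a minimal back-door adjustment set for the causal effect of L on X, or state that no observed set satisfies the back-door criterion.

L→X: minimal back-door set ∅.

desc(L)\{L}={B,X}; candidates ⊆ {A,C,R,T}.
∅: L⊥X given ∅ in G with L→· removed — back-door holds.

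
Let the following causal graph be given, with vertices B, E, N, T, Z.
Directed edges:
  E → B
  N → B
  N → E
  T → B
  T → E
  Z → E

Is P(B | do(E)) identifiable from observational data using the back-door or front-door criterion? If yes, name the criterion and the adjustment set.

P(B|do(E)): backdoor, adjust for {N, T}.

desc(E)\{E}={B}; candidates ⊆ {N,T,Z}.
size 0: {}; under {} E still reaches {B,N,T,Z} ∋ B.
size 1: {N}, {T}, {Z}; under {N} E still reaches {B,T,Z} ∋ B.
{N,T}: E⊥B given {N,T} in G with E→· removed — back-door holds.
P(B|do(E)) = Σ_{N,T} P(B|E,N,T)·P(N,T).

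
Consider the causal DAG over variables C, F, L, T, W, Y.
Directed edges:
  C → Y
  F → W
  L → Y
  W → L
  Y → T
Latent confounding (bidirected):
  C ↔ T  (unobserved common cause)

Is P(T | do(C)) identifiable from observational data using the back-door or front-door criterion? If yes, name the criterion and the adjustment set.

P(T|do(C)): frontdoor, adjust for {Y}.

desc(C)\{C}={T,Y}; candidates ⊆ {F,L,W}.
C↔T: latent back-door arc(s) into C.
size 0: {}; under {} C still reaches {T} ∋ T.
size 1: {F}, {L}, {W}; under {F} C still reaches {T} ∋ T.
size 2: {F,L}, {F,W}, {L,W}; under {F,L} C still reaches {T} ∋ T.
C↔T cannot be blocked by any observed set — no back-door set.
{Y}: (i) intercepts every directed C→T path; (ii) no back-door C→{Y}; (iii) {C} blocks every back-door {Y}→T. Front-door holds.
P(T|do(C)) = Σ_{Y} P(Y|C) Σ_{C'} P(T|Y,C')P(C').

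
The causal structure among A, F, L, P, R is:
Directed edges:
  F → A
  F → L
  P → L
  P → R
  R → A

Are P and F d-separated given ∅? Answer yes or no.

Bayes-Ball from P | ∅ reaches {A,L,R}.
F ∉ reach(P|∅) ⇒ P ⊥ F | ∅.

Yes — P ⊥ F | ∅.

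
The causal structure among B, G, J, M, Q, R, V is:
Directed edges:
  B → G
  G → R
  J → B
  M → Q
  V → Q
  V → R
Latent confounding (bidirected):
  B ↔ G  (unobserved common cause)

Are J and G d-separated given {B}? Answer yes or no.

Bayes-Ball from J | {B} reaches {G,R}.
G ∈ reach(J|{B}) ⇒ J ⊥̸ G | {B}.

No — J and G are d-connected given {B}.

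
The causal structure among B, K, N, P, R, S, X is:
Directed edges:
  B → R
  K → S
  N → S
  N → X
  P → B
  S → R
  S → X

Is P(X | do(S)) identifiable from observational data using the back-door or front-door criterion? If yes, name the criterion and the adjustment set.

desc(S)\{S}={R,X}; candidates ⊆ {B,K,N,P}.
size 0: {}; under {} S still reaches {K,N,X} ∋ X.
{N}: S⊥X given {N} in G with S→· removed — back-door holds.
P(X|do(S)) = Σ_{N} P(X|S,N)·P(N).

P(X|do(S)): backdoor, adjust for {N}.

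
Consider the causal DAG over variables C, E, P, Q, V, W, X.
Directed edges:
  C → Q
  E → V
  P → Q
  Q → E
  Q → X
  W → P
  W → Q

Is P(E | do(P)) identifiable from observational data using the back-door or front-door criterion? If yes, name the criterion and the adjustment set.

desc(P)\{P}={E,Q,V,X}; candidates ⊆ {C,W}.
size 0: {}; under {} P still reaches {E,Q,V,W,X} ∋ E.
{W}: P⊥E given {W} in G with P→· removed — back-door holds.
P(E|do(P)) = Σ_{W} P(E|P,W)·P(W).

P(E|do(P)): backdoor, adjust for {W}.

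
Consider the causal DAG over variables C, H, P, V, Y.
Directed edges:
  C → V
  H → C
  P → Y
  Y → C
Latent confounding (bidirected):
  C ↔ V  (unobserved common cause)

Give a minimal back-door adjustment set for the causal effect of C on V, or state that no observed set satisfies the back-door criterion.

C→V: no observed back-door set.

desc(C)\{C}={V}; candidates ⊆ {H,P,Y}.
C↔V: latent back-door arc(s) into C.
size 0: {}; under {} C still reaches {H,P,V,Y} ∋ V.
size 1: {H}, {P}, {Y}; under {H} C still reaches {P,V,Y} ∋ V.
size 2: {H,P}, {H,Y}, {P,Y}; under {H,P} C still reaches {V,Y} ∋ V.
C↔V cannot be blocked by any observed set — no back-door set.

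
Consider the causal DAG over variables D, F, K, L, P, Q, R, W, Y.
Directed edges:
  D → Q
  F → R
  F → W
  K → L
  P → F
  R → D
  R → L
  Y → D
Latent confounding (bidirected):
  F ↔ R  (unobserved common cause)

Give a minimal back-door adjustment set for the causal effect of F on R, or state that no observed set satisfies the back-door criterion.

desc(F)\{F}={D,L,Q,R,W}; candidates ⊆ {K,P,Y}.
F↔R: latent back-door arc(s) into F.
size 0: {}; under {} F still reaches {D,L,P,Q,R} ∋ R.
size 1: {K}, {P}, {Y}; under {K} F still reaches {D,L,P,Q,R} ∋ R.
size 2: {K,P}, {K,Y}, {P,Y}; under {K,P} F still reaches {D,L,Q,R} ∋ R.
F↔R cannot be blocked by any observed set — no back-door set.

F→R: no observed back-door set.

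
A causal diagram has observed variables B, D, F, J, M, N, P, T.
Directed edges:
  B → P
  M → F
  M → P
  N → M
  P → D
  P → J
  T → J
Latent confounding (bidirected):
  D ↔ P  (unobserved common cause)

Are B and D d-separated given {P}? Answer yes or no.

No — B and D are d-connected given {P}.

Bayes-Ball from B | {P} reaches {D,F,M,N}.
D ∈ reach(B|{P}) ⇒ B ⊥̸ D | {P}.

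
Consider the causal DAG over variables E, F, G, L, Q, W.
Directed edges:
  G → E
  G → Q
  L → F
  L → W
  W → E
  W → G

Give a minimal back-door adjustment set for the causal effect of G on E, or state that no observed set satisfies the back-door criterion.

G→E: minimal back-door set {W}.

desc(G)\{G}={E,Q}; candidates ⊆ {F,L,W}.
size 0: {}; under {} G still reaches {E,F,L,W} ∋ E.
{W}: G⊥E given {W} in G with G→· removed — back-door holds.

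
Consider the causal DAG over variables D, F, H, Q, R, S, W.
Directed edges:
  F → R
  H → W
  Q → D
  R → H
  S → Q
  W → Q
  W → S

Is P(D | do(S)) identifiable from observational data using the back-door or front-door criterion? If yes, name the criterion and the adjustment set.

desc(S)\{S}={D,Q}; candidates ⊆ {F,H,R,W}.
size 0: {}; under {} S still reaches {D,F,H,Q,R,W} ∋ D.
{W}: S⊥D given {W} in G with S→· removed — back-door holds.
P(D|do(S)) = Σ_{W} P(D|S,W)·P(W).

P(D|do(S)): backdoor, adjust for {W}.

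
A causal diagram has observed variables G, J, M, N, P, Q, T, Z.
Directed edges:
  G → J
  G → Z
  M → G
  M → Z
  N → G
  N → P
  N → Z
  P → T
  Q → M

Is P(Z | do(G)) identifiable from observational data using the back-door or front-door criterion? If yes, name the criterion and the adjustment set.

P(Z|do(G)): backdoor, adjust for {M, N}.

desc(G)\{G}={J,Z}; candidates ⊆ {M,N,P,Q,T}.
size 0: {}; under {} G still reaches {M,N,P,Q,T,Z} ∋ Z.
size 1: {M}, {N}, {P} …(+2); under {M} G still reaches {N,P,T,Z} ∋ Z.
{M,N}: G⊥Z given {M,N} in G with G→· removed — back-door holds.
P(Z|do(G)) = Σ_{M,N} P(Z|G,M,N)·P(M,N).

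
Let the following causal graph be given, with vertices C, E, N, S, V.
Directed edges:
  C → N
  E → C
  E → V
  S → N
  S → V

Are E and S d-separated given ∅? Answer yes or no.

Yes — E ⊥ S | ∅.

Bayes-Ball from E | ∅ reaches {C,N,V}.
S ∉ reach(E|∅) ⇒ E ⊥ S | ∅.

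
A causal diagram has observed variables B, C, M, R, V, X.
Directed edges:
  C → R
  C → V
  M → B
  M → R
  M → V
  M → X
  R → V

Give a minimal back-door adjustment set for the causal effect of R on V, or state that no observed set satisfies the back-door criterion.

R→V: minimal back-door set {C, M}.

desc(R)\{R}={V}; candidates ⊆ {B,C,M,X}.
size 0: {}; under {} R still reaches {B,C,M,V,X} ∋ V.
size 1: {B}, {C}, {M} …(+1); under {B} R still reaches {C,M,V,X} ∋ V.
{C,M}: R⊥V given {C,M} in G with R→· removed — back-door holds.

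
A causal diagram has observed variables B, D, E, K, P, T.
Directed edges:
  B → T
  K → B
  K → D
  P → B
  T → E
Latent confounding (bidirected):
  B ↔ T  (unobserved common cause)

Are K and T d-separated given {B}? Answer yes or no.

No — K and T are d-connected given {B}.

Bayes-Ball from K | {B} reaches {D,E,P,T}.
T ∈ reach(K|{B}) ⇒ K ⊥̸ T | {B}.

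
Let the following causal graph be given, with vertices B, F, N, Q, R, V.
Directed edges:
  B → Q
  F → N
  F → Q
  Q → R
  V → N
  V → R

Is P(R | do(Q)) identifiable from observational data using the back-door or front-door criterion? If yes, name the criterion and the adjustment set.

desc(Q)\{Q}={R}; candidates ⊆ {B,F,N,V}.
∅: Q⊥R given ∅ in G with Q→· removed — back-door holds.
P(R|do(Q)) = P(R|Q) — no adjustment needed.

P(R|do(Q)): backdoor, adjust for ∅.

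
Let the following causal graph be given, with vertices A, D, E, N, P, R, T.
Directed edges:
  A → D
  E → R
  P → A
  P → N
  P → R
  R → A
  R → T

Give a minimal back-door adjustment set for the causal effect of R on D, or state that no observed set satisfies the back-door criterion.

desc(R)\{R}={A,D,T}; candidates ⊆ {E,N,P}.
size 0: {}; under {} R still reaches {A,D,E,N,P} ∋ D.
{P}: R⊥D given {P} in G with R→· removed — back-door holds.

R→D: minimal back-door set {P}.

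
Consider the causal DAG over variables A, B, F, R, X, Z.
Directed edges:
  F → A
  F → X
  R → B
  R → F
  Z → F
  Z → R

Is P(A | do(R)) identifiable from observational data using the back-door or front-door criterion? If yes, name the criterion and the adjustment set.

desc(R)\{R}={A,B,F,X}; candidates ⊆ {Z}.
size 0: {}; under {} R still reaches {A,F,X,Z} ∋ A.
{Z}: R⊥A given {Z} in G with R→· removed — back-door holds.
P(A|do(R)) = Σ_{Z} P(A|R,Z)·P(Z).

P(A|do(R)): backdoor, adjust for {Z}.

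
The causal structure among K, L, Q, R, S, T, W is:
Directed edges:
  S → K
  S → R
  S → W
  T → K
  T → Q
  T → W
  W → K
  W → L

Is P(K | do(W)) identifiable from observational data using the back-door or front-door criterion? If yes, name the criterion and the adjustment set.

P(K|do(W)): backdoor, adjust for {S, T}.

desc(W)\{W}={K,L}; candidates ⊆ {Q,R,S,T}.
size 0: {}; under {} W still reaches {K,Q,R,S,T} ∋ K.
size 1: {Q}, {R}, {S} …(+1); under {Q} W still reaches {K,R,S,T} ∋ K.
{S,T}: W⊥K given {S,T} in G with W→· removed — back-door holds.
P(K|do(W)) = Σ_{S,T} P(K|W,S,T)·P(S,T).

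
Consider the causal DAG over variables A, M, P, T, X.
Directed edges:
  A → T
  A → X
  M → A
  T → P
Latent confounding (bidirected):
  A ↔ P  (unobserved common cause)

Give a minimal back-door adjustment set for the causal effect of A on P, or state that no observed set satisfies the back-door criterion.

desc(A)\{A}={P,T,X}; candidates ⊆ {M}.
A↔P: latent back-door arc(s) into A.
size 0: {}; under {} A still reaches {M,P} ∋ P.
size 1: {M}; under {M} A still reaches {P} ∋ P.
A↔P cannot be blocked by any observed set — no back-door set.

A→P: no observed back-door set.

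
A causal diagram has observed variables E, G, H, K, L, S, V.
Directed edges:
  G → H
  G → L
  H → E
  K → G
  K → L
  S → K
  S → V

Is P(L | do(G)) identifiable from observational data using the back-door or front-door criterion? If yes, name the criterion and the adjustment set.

desc(G)\{G}={E,H,L}; candidates ⊆ {K,S,V}.
size 0: {}; under {} G still reaches {K,L,S,V} ∋ L.
{K}: G⊥L given {K} in G with G→· removed — back-door holds.
P(L|do(G)) = Σ_{K} P(L|G,K)·P(K).

P(L|do(G)): backdoor, adjust for {K}.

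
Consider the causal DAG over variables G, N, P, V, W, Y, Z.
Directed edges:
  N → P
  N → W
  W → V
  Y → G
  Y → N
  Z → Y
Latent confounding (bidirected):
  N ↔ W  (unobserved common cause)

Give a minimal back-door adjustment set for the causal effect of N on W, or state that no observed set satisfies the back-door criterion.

desc(N)\{N}={P,V,W}; candidates ⊆ {G,Y,Z}.
N↔W: latent back-door arc(s) into N.
size 0: {}; under {} N still reaches {G,V,W,Y,Z} ∋ W.
size 1: {G}, {Y}, {Z}; under {G} N still reaches {V,W,Y,Z} ∋ W.
size 2: {G,Y}, {G,Z}, {Y,Z}; under {G,Y} N still reaches {V,W} ∋ W.
N↔W cannot be blocked by any observed set — no back-door set.

N→W: no observed back-door set.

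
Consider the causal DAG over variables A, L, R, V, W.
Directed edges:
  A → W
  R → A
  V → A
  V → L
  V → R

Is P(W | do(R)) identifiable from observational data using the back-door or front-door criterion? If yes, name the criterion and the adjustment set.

P(W|do(R)): backdoor, adjust for {V}.

desc(R)\{R}={A,W}; candidates ⊆ {L,V}.
size 0: {}; under {} R still reaches {A,L,V,W} ∋ W.
{V}: R⊥W given {V} in G with R→· removed — back-door holds.
P(W|do(R)) = Σ_{V} P(W|R,V)·P(V).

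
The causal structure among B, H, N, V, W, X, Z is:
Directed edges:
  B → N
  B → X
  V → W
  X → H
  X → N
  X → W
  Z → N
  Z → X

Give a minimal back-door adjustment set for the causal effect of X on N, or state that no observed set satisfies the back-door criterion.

desc(X)\{X}={H,N,W}; candidates ⊆ {B,V,Z}.
size 0: {}; under {} X still reaches {B,N,Z} ∋ N.
size 1: {B}, {V}, {Z}; under {B} X still reaches {N,Z} ∋ N.
{B,Z}: X⊥N given {B,Z} in G with X→· removed — back-door holds.

X→N: minimal back-door set {B, Z}.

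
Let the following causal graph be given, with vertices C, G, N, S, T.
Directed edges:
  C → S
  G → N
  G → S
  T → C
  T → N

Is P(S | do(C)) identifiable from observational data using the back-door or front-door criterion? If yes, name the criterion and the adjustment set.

P(S|do(C)): backdoor, adjust for ∅.

desc(C)\{C}={S}; candidates ⊆ {G,N,T}.
∅: C⊥S given ∅ in G with C→· removed — back-door holds.
P(S|do(C)) = P(S|C) — no adjustment needed.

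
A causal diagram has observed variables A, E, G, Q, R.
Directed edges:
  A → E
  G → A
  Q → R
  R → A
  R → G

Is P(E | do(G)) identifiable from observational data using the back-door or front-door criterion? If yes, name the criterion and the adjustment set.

P(E|do(G)): backdoor, adjust for {R}.

desc(G)\{G}={A,E}; candidates ⊆ {Q,R}.
size 0: {}; under {} G still reaches {A,E,Q,R} ∋ E.
{R}: G⊥E given {R} in G with G→· removed — back-door holds.
P(E|do(G)) = Σ_{R} P(E|G,R)·P(R).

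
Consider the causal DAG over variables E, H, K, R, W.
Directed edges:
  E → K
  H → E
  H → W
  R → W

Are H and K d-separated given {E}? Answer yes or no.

Bayes-Ball from H | {E} reaches {W}.
K ∉ reach(H|{E}) ⇒ H ⊥ K | {E}.

Yes — H ⊥ K | {E}.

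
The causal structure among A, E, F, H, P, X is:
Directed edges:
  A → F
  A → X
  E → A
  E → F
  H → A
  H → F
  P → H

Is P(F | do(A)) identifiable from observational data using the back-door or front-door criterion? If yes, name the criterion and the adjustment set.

desc(A)\{A}={F,X}; candidates ⊆ {E,H,P}.
size 0: {}; under {} A still reaches {E,F,H,P} ∋ F.
size 1: {E}, {H}, {P}; under {E} A still reaches {F,H,P} ∋ F.
{E,H}: A⊥F given {E,H} in G with A→· removed — back-door holds.
P(F|do(A)) = Σ_{E,H} P(F|A,E,H)·P(E,H).

P(F|do(A)): backdoor, adjust for {E, H}.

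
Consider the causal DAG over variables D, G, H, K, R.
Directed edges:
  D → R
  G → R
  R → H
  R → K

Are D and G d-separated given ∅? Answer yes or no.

Yes — D ⊥ G | ∅.

Bayes-Ball from D | ∅ reaches {H,K,R}.
G ∉ reach(D|∅) ⇒ D ⊥ G | ∅.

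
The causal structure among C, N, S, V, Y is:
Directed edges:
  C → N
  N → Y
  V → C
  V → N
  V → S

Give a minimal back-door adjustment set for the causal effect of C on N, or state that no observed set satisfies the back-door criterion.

desc(C)\{C}={N,Y}; candidates ⊆ {S,V}.
size 0: {}; under {} C still reaches {N,S,V,Y} ∋ N.
{V}: C⊥N given {V} in G with C→· removed — back-door holds.

C→N: minimal back-door set {V}.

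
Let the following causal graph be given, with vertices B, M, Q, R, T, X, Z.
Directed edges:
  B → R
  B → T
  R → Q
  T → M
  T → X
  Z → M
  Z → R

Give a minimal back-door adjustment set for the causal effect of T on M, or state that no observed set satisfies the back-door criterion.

T→M: minimal back-door set ∅.

desc(T)\{T}={M,X}; candidates ⊆ {B,Q,R,Z}.
∅: T⊥M given ∅ in G with T→· removed — back-door holds.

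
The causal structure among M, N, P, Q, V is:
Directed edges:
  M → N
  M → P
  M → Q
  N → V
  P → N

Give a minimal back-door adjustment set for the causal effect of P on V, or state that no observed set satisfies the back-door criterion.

desc(P)\{P}={N,V}; candidates ⊆ {M,Q}.
size 0: {}; under {} P still reaches {M,N,Q,V} ∋ V.
{M}: P⊥V given {M} in G with P→· removed — back-door holds.

P→V: minimal back-door set {M}.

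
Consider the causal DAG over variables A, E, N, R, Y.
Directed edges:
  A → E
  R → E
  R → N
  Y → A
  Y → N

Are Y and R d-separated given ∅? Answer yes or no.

Yes — Y ⊥ R | ∅.

Bayes-Ball from Y | ∅ reaches {A,E,N}.
R ∉ reach(Y|∅) ⇒ Y ⊥ R | ∅.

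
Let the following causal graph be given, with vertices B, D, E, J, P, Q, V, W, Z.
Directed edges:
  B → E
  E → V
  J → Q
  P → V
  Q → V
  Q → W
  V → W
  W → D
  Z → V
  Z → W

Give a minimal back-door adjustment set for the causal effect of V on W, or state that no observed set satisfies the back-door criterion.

V→W: minimal back-door set {Q, Z}.

desc(V)\{V}={D,W}; candidates ⊆ {B,E,J,P,Q,Z}.
size 0: {}; under {} V still reaches {B,D,E,J,P,Q,W,Z} ∋ W.
size 1: {B}, {E}, {J} …(+3); under {B} V still reaches {D,E,J,P,Q,W,Z} ∋ W.
{Q,Z}: V⊥W given {Q,Z} in G with V→· removed — back-door holds.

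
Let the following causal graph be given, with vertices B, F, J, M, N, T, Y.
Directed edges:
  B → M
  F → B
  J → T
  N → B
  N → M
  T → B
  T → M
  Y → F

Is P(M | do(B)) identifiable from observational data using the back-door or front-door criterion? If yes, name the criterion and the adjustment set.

desc(B)\{B}={M}; candidates ⊆ {F,J,N,T,Y}.
size 0: {}; under {} B still reaches {F,J,M,N,T,Y} ∋ M.
size 1: {F}, {J}, {N} …(+2); under {F} B still reaches {J,M,N,T} ∋ M.
{N,T}: B⊥M given {N,T} in G with B→· removed — back-door holds.
P(M|do(B)) = Σ_{N,T} P(M|B,N,T)·P(N,T).

P(M|do(B)): backdoor, adjust for {N, T}.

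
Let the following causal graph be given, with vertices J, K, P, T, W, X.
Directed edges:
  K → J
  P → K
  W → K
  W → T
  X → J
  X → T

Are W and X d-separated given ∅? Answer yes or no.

Bayes-Ball from W | ∅ reaches {J,K,T}.
X ∉ reach(W|∅) ⇒ W ⊥ X | ∅.

Yes — W ⊥ X | ∅.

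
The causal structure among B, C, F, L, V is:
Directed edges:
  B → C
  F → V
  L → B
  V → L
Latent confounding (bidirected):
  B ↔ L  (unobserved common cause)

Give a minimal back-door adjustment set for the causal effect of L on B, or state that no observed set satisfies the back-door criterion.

desc(L)\{L}={B,C}; candidates ⊆ {F,V}.
L↔B: latent back-door arc(s) into L.
size 0: {}; under {} L still reaches {B,C,F,V} ∋ B.
size 1: {F}, {V}; under {F} L still reaches {B,C,V} ∋ B.
size 2: {F,V}; under {F,V} L still reaches {B,C} ∋ B.
L↔B cannot be blocked by any observed set — no back-door set.

L→B: no observed back-door set.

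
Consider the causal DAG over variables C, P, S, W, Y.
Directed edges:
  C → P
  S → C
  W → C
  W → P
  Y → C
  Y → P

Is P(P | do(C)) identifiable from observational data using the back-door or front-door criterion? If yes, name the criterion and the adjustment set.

desc(C)\{C}={P}; candidates ⊆ {S,W,Y}.
size 0: {}; under {} C still reaches {P,S,W,Y} ∋ P.
size 1: {S}, {W}, {Y}; under {S} C still reaches {P,W,Y} ∋ P.
{W,Y}: C⊥P given {W,Y} in G with C→· removed — back-door holds.
P(P|do(C)) = Σ_{W,Y} P(P|C,W,Y)·P(W,Y).

P(P|do(C)): backdoor, adjust for {W, Y}.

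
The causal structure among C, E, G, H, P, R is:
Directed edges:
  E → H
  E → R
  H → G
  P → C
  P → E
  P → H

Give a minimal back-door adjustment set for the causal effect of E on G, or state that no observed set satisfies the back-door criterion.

desc(E)\{E}={G,H,R}; candidates ⊆ {C,P}.
size 0: {}; under {} E still reaches {C,G,H,P} ∋ G.
{P}: E⊥G given {P} in G with E→· removed — back-door holds.

E→G: minimal back-door set {P}.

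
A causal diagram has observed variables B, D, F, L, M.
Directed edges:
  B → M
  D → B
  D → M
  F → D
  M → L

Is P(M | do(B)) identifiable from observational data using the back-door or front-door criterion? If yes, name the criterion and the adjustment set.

desc(B)\{B}={L,M}; candidates ⊆ {D,F}.
size 0: {}; under {} B still reaches {D,F,L,M} ∋ M.
{D}: B⊥M given {D} in G with B→· removed — back-door holds.
P(M|do(B)) = Σ_{D} P(M|B,D)·P(D).

P(M|do(B)): backdoor, adjust for {D}.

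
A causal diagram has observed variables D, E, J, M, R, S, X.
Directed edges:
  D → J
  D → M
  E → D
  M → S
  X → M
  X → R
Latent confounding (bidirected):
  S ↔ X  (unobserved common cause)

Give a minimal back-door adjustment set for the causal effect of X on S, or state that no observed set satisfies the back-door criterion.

X→S: no observed back-door set.

desc(X)\{X}={M,R,S}; candidates ⊆ {D,E,J}.
X↔S: latent back-door arc(s) into X.
size 0: {}; under {} X still reaches {S} ∋ S.
size 1: {D}, {E}, {J}; under {D} X still reaches {S} ∋ S.
size 2: {D,E}, {D,J}, {E,J}; under {D,E} X still reaches {S} ∋ S.
X↔S cannot be blocked by any observed set — no back-door set.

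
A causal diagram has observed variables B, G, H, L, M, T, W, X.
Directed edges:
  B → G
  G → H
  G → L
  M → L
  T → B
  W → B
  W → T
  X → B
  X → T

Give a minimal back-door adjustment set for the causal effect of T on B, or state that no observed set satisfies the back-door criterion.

desc(T)\{T}={B,G,H,L}; candidates ⊆ {M,W,X}.
size 0: {}; under {} T still reaches {B,G,H,L,W,X} ∋ B.
size 1: {M}, {W}, {X}; under {M} T still reaches {B,G,H,L,W,X} ∋ B.
{W,X}: T⊥B given {W,X} in G with T→· removed — back-door holds.

T→B: minimal back-door set {W, X}.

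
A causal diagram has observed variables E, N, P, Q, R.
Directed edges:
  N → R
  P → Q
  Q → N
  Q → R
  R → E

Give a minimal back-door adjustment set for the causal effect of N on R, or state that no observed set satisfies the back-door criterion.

N→R: minimal back-door set {Q}.

desc(N)\{N}={E,R}; candidates ⊆ {P,Q}.
size 0: {}; under {} N still reaches {E,P,Q,R} ∋ R.
{Q}: N⊥R given {Q} in G with N→· removed — back-door holds.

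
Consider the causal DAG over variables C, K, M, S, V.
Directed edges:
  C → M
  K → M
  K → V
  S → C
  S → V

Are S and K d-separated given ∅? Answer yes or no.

Bayes-Ball from S | ∅ reaches {C,M,V}.
K ∉ reach(S|∅) ⇒ S ⊥ K | ∅.

Yes — S ⊥ K | ∅.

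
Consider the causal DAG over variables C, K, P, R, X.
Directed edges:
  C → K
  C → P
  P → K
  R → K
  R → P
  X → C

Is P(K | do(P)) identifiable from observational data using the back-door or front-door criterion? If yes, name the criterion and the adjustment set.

desc(P)\{P}={K}; candidates ⊆ {C,R,X}.
size 0: {}; under {} P still reaches {C,K,R,X} ∋ K.
size 1: {C}, {R}, {X}; under {C} P still reaches {K,R} ∋ K.
{C,R}: P⊥K given {C,R} in G with P→· removed — back-door holds.
P(K|do(P)) = Σ_{C,R} P(K|P,C,R)·P(C,R).

P(K|do(P)): backdoor, adjust for {C, R}.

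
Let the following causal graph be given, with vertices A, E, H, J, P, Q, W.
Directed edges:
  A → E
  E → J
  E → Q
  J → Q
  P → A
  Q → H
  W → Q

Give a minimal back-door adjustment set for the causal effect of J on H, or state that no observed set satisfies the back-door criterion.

J→H: minimal back-door set {E}.

desc(J)\{J}={H,Q}; candidates ⊆ {A,E,P,W}.
size 0: {}; under {} J still reaches {A,E,H,P,Q} ∋ H.
{E}: J⊥H given {E} in G with J→· removed — back-door holds.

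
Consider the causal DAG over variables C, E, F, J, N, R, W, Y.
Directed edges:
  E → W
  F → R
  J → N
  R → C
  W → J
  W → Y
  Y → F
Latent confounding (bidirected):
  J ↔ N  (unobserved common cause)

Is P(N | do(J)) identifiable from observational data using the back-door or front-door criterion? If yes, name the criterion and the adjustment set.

desc(J)\{J}={N}; candidates ⊆ {C,E,F,R,W,Y}.
J↔N: latent back-door arc(s) into J.
size 0: {}; under {} J still reaches {C,E,F,N,R,W,Y} ∋ N.
size 1: {C}, {E}, {F} …(+3); under {C} J still reaches {E,F,N,R,W,Y} ∋ N.
size 2: {C,E}, {C,F}, {C,R} …(+12); under {C,E} J still reaches {F,N,R,W,Y} ∋ N.
J↔N cannot be blocked by any observed set — no back-door set.
No mediator lies on a directed J→…→N path.
Neither criterion identifies P(N|do(J)) in this graph.

P(N|do(J)): not identifiable (no BD/FD set).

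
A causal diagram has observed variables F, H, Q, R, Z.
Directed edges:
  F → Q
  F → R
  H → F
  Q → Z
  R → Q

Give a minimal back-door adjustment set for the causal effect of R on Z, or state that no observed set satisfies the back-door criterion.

R→Z: minimal back-door set {F}.

desc(R)\{R}={Q,Z}; candidates ⊆ {F,H}.
size 0: {}; under {} R still reaches {F,H,Q,Z} ∋ Z.
{F}: R⊥Z given {F} in G with R→· removed — back-door holds.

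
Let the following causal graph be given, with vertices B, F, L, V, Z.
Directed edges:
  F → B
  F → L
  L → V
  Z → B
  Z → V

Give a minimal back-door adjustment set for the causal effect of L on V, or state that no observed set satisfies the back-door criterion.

L→V: minimal back-door set ∅.

desc(L)\{L}={V}; candidates ⊆ {B,F,Z}.
∅: L⊥V given ∅ in G with L→· removed — back-door holds.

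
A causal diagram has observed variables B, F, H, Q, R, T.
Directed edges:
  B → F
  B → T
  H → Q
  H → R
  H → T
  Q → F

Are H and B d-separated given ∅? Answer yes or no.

Yes — H ⊥ B | ∅.

Bayes-Ball from H | ∅ reaches {F,Q,R,T}.
B ∉ reach(H|∅) ⇒ H ⊥ B | ∅.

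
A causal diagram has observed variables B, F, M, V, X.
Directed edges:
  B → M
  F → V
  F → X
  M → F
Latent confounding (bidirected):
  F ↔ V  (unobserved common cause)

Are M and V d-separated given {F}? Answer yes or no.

Bayes-Ball from M | {F} reaches {B,V}.
V ∈ reach(M|{F}) ⇒ M ⊥̸ V | {F}.

No — M and V are d-connected given {F}.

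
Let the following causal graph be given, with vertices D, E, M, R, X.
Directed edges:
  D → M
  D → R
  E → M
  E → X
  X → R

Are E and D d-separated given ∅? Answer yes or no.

Bayes-Ball from E | ∅ reaches {M,R,X}.
D ∉ reach(E|∅) ⇒ E ⊥ D | ∅.

Yes — E ⊥ D | ∅.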